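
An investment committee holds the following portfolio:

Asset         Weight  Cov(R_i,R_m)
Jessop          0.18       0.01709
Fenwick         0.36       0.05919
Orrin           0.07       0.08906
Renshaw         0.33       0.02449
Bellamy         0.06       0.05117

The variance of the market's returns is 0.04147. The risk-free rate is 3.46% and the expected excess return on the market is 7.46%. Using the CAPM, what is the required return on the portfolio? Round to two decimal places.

10.97%

β_Jessop = 0.01709 / 0.04147 = 0.4121
β_Fenwick = 0.05919 / 0.04147 = 1.4273
β_Orrin = 0.08906 / 0.04147 = 2.1476
β_Renshaw = 0.02449 / 0.04147 = 0.5905
β_Bellamy = 0.05117 / 0.04147 = 1.2339
β_P = Σ w_i β_i = 0.18×0.4121 + 0.36×1.4273 + 0.07×2.1476 + 0.33×0.5905 + 0.06×1.2339 = 1.0072
E(R_P) = R_f + β_P × MRP = 3.46% + 1.0072 × 7.46% = 10.97%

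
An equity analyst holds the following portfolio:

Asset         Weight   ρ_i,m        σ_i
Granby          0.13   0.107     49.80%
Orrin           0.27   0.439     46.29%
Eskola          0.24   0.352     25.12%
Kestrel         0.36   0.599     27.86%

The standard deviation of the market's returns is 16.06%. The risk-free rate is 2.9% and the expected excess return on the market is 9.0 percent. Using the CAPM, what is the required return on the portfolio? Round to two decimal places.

β_Granby = 0.107 × 49.80% / 16.06% = 0.3318
β_Orrin = 0.439 × 46.29% / 16.06% = 1.2653
β_Eskola = 0.352 × 25.12% / 16.06% = 0.5506
β_Kestrel = 0.599 × 27.86% / 16.06% = 1.0391
β_P = Σ w_i β_i = 0.13×0.3318 + 0.27×1.2653 + 0.24×0.5506 + 0.36×1.0391 = 0.8910
E(R_P) = R_f + β_P × MRP = 2.9% + 0.8910 × 9.0% = 10.92%

10.92%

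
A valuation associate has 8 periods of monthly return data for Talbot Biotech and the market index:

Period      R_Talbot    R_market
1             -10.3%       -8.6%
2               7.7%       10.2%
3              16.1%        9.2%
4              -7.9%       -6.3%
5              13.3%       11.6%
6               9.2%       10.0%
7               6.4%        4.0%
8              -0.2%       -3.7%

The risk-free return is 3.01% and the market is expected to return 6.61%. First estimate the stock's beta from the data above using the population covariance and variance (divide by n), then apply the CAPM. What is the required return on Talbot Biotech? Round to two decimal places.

6.95%

Mean R_i = (-10.3 + 7.7 + 16.1 − 7.9 + 13.3 + 9.2 + 6.4 − 0.2) / 8 = 4.2875%
Mean R_m = (-8.6 + 10.2 + 9.2 − 6.3 + 11.6 + 10.0 + 4.0 − 3.7) / 8 = 3.3000%
Σ(R_i − R̄_i)(R_m − R̄_m) = 524.4400  ⇒  Cov = 524.4400 / 8 = 65.5550
Σ(R_m − R̄_m)² = 479.4600  ⇒  Var(R_m) = 479.4600 / 8 = 59.9325
β = Cov / Var(R_m) = 65.5550 / 59.9325 = 1.0938
MRP = 6.61% − 3.01% = 3.60%
E(R) = R_f + β × MRP = 3.01% + 1.0938 × 3.60% = 6.95%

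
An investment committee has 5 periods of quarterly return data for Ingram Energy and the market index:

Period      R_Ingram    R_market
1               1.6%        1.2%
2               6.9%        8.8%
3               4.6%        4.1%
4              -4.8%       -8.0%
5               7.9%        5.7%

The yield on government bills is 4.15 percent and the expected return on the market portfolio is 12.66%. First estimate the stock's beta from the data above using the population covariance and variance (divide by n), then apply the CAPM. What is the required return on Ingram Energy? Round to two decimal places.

Mean R_i = (1.6 + 6.9 + 4.6 − 4.8 + 7.9) / 5 = 3.2400%
Mean R_m = (1.2 + 8.8 + 4.1 − 8.0 + 5.7) / 5 = 2.3600%
Σ(R_i − R̄_i)(R_m − R̄_m) = 126.6980  ⇒  Cov = 126.6980 / 5 = 25.3396
Σ(R_m − R̄_m)² = 164.3320  ⇒  Var(R_m) = 164.3320 / 5 = 32.8664
β = Cov / Var(R_m) = 25.3396 / 32.8664 = 0.7710
MRP = 12.66% − 4.15% = 8.51%
E(R) = R_f + β × MRP = 4.15% + 0.7710 × 8.51% = 10.71%

10.71%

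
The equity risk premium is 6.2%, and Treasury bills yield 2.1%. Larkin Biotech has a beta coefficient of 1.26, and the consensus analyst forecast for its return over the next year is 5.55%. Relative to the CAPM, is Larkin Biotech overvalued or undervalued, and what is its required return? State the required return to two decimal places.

Overvalued; required return 9.91%

Required return = R_f + β·MRP = 2.1% + 1.26 × 6.2% = 9.91%
Forecast 5.55% < required 9.91% → the stock plots below the SML → overvalued.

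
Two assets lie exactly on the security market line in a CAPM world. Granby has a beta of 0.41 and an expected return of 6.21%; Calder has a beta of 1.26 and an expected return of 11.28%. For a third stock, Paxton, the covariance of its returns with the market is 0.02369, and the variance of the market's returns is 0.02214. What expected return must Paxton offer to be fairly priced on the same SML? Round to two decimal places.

10.15%

MRP = (11.28% − 6.21%) / (1.26 − 0.41) = 5.9647%
R_f = 6.21% − 0.41 × 5.9647% = 3.7645%
β_Paxton = Cov / Var(R_m) = 0.02369 / 0.02214 = 1.0700
E(R_Paxton) = R_f + β × MRP = 3.7645% + 1.0700 × 5.9647% = 10.15%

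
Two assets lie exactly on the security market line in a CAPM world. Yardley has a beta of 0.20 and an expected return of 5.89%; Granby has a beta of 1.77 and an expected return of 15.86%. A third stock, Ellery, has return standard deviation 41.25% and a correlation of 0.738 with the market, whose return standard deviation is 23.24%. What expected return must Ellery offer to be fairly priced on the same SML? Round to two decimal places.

MRP = (15.86% − 5.89%) / (1.77 − 0.20) = 6.3503%
R_f = 5.89% − 0.20 × 6.3503% = 4.6199%
β_Ellery = ρ·σ_i/σ_m = 0.738 × 41.25 / 23.24 = 1.3099
E(R_Ellery) = R_f + β × MRP = 4.6199% + 1.3099 × 6.3503% = 12.94%

12.94%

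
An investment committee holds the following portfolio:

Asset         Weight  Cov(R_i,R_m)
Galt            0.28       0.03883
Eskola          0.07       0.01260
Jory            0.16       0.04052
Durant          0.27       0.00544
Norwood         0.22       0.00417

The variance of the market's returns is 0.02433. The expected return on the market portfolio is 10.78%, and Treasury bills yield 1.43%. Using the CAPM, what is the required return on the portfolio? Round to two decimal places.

β_Galt = 0.03883 / 0.02433 = 1.5960
β_Eskola = 0.01260 / 0.02433 = 0.5179
β_Jory = 0.04052 / 0.02433 = 1.6654
β_Durant = 0.00544 / 0.02433 = 0.2236
β_Norwood = 0.00417 / 0.02433 = 0.1714
β_P = Σ w_i β_i = 0.28×1.5960 + 0.07×0.5179 + 0.16×1.6654 + 0.27×0.2236 + 0.22×0.1714 = 0.8477
MRP = 10.78% − 1.43% = 9.35%
E(R_P) = R_f + β_P × MRP = 1.43% + 0.8477 × 9.35% = 9.36%

9.36%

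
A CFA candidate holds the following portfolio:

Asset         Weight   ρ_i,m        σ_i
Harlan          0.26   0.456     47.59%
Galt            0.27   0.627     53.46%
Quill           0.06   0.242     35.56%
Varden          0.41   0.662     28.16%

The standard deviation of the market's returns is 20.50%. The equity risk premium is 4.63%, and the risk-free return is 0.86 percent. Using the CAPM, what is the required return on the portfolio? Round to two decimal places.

6.02%

β_Harlan = 0.456 × 47.59% / 20.50% = 1.0586
β_Galt = 0.627 × 53.46% / 20.50% = 1.6351
β_Quill = 0.242 × 35.56% / 20.50% = 0.4198
β_Varden = 0.662 × 28.16% / 20.50% = 0.9094
β_P = Σ w_i β_i = 0.26×1.0586 + 0.27×1.6351 + 0.06×0.4198 + 0.41×0.9094 = 1.1148
E(R_P) = R_f + β_P × MRP = 0.86% + 1.1148 × 4.63% = 6.02%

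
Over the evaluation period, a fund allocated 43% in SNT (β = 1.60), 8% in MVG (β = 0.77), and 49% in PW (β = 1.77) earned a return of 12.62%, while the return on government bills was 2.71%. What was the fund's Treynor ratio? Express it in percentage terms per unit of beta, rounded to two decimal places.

β_P = 0.43×1.60 + 0.08×0.77 + 0.49×1.77 = 1.6169
Treynor = (R_P − R_f) / β_P = (12.62% − 2.71%) / 1.6169 = 9.91% / 1.6169 = 6.13%

6.13%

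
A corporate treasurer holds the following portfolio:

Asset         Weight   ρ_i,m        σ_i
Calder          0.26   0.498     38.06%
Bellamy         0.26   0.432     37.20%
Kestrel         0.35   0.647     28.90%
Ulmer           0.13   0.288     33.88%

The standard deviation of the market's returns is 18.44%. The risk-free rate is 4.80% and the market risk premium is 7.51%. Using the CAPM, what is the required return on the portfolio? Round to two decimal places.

β_Calder = 0.498 × 38.06% / 18.44% = 1.0279
β_Bellamy = 0.432 × 37.20% / 18.44% = 0.8715
β_Kestrel = 0.647 × 28.90% / 18.44% = 1.0140
β_Ulmer = 0.288 × 33.88% / 18.44% = 0.5291
β_P = Σ w_i β_i = 0.26×1.0279 + 0.26×0.8715 + 0.35×1.0140 + 0.13×0.5291 = 0.9175
E(R_P) = R_f + β_P × MRP = 4.80% + 0.9175 × 7.51% = 11.69%

11.69%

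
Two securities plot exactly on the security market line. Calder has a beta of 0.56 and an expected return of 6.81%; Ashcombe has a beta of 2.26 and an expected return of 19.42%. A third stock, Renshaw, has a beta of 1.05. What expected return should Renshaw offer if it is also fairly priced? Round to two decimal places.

MRP (SML slope) = (19.42% − 6.81%) / (2.26 − 0.56) = 12.61% / 1.70 = 7.4176%
R_f (intercept) = 6.81% − 0.56 × 7.4176% = 2.6561%
E(R_Renshaw) = R_f + β × MRP = 2.6561% + 1.05 × 7.4176% = 10.44%

10.44%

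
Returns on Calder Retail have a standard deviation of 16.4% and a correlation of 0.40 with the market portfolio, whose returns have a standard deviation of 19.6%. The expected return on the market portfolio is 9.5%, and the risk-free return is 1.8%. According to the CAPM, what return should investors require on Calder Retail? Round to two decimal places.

β = ρ × σ_i / σ_m = 0.40 × 16.4% / 19.6% = 0.3347
MRP = 9.5% − 1.8% = 7.70%
E(R) = 1.8% + 0.3347 × 7.7% = 4.38%

4.38%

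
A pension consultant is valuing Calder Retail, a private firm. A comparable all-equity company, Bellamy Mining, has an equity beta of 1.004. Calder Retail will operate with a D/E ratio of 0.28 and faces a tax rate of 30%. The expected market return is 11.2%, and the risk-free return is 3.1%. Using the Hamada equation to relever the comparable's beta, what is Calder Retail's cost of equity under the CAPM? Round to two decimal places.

12.83%

β_L = β_U × [1 + (1 − t)(D/E)] = 1.004 × [1 + (1 − 0.30) × 0.28]
    = 1.004 × [1 + 0.70 × 0.28] = 1.004 × 1.1960 = 1.2008
MRP = 11.2% − 3.1% = 8.10%
E(R) = R_f + β_L × MRP = 3.1% + 1.2008 × 8.1% = 12.83%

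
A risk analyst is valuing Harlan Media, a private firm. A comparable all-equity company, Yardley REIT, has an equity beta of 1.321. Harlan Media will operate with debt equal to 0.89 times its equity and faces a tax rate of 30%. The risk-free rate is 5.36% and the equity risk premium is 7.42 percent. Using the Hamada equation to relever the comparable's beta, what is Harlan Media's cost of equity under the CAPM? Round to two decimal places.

21.27%

β_L = β_U × [1 + (1 − t)(D/E)] = 1.321 × [1 + (1 − 0.30) × 0.89]
    = 1.321 × [1 + 0.70 × 0.89] = 1.321 × 1.6230 = 2.1440
E(R) = R_f + β_L × MRP = 5.36% + 2.1440 × 7.42% = 21.27%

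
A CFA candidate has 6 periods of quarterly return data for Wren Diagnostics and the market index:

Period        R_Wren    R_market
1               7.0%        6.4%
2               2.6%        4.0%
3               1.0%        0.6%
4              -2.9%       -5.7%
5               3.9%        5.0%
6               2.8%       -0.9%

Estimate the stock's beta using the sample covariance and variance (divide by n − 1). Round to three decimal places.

0.662

Mean R_i = (7.0 + 2.6 + 1.0 − 2.9 + 3.9 + 2.8) / 6 = 2.4000%
Mean R_m = (6.4 + 4.0 + 0.6 − 5.7 + 5.0 − 0.9) / 6 = 1.5667%
Σ(R_i − R̄_i)(R_m − R̄_m) = 66.7500  ⇒  Cov = 66.7500 / 5 = 13.3500
Σ(R_m − R̄_m)² = 100.8933  ⇒  Var(R_m) = 100.8933 / 5 = 20.1787
β = Cov / Var(R_m) = 13.3500 / 20.1787 = 0.6616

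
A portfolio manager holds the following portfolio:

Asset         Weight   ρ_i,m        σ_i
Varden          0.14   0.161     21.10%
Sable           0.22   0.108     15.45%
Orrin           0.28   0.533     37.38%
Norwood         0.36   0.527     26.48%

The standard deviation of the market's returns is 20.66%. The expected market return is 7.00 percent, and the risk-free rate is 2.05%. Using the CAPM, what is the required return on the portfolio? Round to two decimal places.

4.79%

β_Varden = 0.161 × 21.10% / 20.66% = 0.1644
β_Sable = 0.108 × 15.45% / 20.66% = 0.0808
β_Orrin = 0.533 × 37.38% / 20.66% = 0.9644
β_Norwood = 0.527 × 26.48% / 20.66% = 0.6755
β_P = Σ w_i β_i = 0.14×0.1644 + 0.22×0.0808 + 0.28×0.9644 + 0.36×0.6755 = 0.5540
MRP = 7.00% − 2.05% = 4.95%
E(R_P) = R_f + β_P × MRP = 2.05% + 0.5540 × 4.95% = 4.79%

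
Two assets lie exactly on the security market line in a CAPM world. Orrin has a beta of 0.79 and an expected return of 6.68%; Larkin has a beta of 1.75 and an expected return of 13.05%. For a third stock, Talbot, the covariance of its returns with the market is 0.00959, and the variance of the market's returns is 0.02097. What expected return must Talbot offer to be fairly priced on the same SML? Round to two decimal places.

4.47%

MRP = (13.05% − 6.68%) / (1.75 − 0.79) = 6.6354%
R_f = 6.68% − 0.79 × 6.6354% = 1.4380%
β_Talbot = Cov / Var(R_m) = 0.00959 / 0.02097 = 0.4573
E(R_Talbot) = R_f + β × MRP = 1.4380% + 0.4573 × 6.6354% = 4.47%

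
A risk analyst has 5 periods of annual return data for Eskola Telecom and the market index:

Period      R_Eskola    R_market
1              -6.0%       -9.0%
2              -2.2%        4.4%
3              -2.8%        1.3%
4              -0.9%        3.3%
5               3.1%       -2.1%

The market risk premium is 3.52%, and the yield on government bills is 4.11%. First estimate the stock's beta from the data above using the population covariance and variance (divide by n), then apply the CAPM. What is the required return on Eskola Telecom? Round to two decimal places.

4.94%

Mean R_i = (-6.0 − 2.2 − 2.8 − 0.9 + 3.1) / 5 = -1.7600%
Mean R_m = (-9.0 + 4.4 + 1.3 + 3.3 − 2.1) / 5 = -0.4200%
Σ(R_i − R̄_i)(R_m − R̄_m) = 27.5040  ⇒  Cov = 27.5040 / 5 = 5.5008
Σ(R_m − R̄_m)² = 116.4680  ⇒  Var(R_m) = 116.4680 / 5 = 23.2936
β = Cov / Var(R_m) = 5.5008 / 23.2936 = 0.2362
E(R) = R_f + β × MRP = 4.11% + 0.2362 × 3.52% = 4.94%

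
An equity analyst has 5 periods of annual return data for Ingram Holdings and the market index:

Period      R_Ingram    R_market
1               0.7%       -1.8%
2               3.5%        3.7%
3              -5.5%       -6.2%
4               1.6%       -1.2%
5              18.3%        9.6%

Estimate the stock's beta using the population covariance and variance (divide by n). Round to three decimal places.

1.403

Mean R_i = (0.7 + 3.5 − 5.5 + 1.6 + 18.3) / 5 = 3.7200%
Mean R_m = (-1.8 + 3.7 − 6.2 − 1.2 + 9.6) / 5 = 0.8200%
Σ(R_i − R̄_i)(R_m − R̄_m) = 204.2980  ⇒  Cov = 204.2980 / 5 = 40.8596
Σ(R_m − R̄_m)² = 145.6080  ⇒  Var(R_m) = 145.6080 / 5 = 29.1216
β = Cov / Var(R_m) = 40.8596 / 29.1216 = 1.4031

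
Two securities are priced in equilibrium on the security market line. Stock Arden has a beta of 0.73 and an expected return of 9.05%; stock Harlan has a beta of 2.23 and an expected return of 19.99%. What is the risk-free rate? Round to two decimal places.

Both satisfy E(R) = R_f + β·MRP, so the slope of the SML is
MRP = (19.99% − 9.05%) / (2.23 − 0.73) = 10.94% / 1.50 = 7.2933%
R_f = E(R_Arden) − β_Arden·MRP = 9.05% − 0.73 × 7.2933% = 3.7259%

3.73%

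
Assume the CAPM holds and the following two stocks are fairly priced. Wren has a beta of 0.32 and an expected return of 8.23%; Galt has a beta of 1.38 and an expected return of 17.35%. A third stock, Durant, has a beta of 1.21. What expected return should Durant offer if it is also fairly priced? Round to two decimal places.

15.89%

MRP (SML slope) = (17.35% − 8.23%) / (1.38 − 0.32) = 9.12% / 1.06 = 8.6038%
R_f (intercept) = 8.23% − 0.32 × 8.6038% = 5.4768%
E(R_Durant) = R_f + β × MRP = 5.4768% + 1.21 × 8.6038% = 15.89%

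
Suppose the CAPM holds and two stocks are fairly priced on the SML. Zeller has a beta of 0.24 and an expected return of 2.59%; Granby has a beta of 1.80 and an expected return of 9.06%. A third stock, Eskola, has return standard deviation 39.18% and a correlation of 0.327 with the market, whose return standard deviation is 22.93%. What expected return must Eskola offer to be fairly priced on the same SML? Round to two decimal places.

3.91%

MRP = (9.06% − 2.59%) / (1.80 − 0.24) = 4.1474%
R_f = 2.59% − 0.24 × 4.1474% = 1.5946%
β_Eskola = ρ·σ_i/σ_m = 0.327 × 39.18 / 22.93 = 0.5587
E(R_Eskola) = R_f + β × MRP = 1.5946% + 0.5587 × 4.1474% = 3.91%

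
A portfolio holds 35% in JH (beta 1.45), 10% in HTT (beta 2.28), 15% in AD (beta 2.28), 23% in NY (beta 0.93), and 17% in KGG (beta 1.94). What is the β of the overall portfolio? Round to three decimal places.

1.621

β_P = Σ w_i β_i = 0.35×1.45 + 0.10×2.28 + 0.15×2.28 + 0.23×0.93 + 0.17×1.94 = 1.6212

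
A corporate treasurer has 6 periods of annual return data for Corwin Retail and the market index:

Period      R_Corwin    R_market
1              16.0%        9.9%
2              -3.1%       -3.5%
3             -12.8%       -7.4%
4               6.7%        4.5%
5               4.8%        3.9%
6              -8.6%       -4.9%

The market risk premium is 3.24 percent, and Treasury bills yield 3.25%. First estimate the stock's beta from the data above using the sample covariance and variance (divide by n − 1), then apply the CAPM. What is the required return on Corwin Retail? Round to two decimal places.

8.38%

Mean R_i = (16.0 − 3.1 − 12.8 + 6.7 + 4.8 − 8.6) / 6 = 0.5000%
Mean R_m = (9.9 − 3.5 − 7.4 + 4.5 + 3.9 − 4.9) / 6 = 0.4167%
Σ(R_i − R̄_i)(R_m − R̄_m) = 353.7300  ⇒  Cov = 353.7300 / 5 = 70.7460
Σ(R_m − R̄_m)² = 223.4483  ⇒  Var(R_m) = 223.4483 / 5 = 44.6897
β = Cov / Var(R_m) = 70.7460 / 44.6897 = 1.5830
E(R) = R_f + β × MRP = 3.25% + 1.5830 × 3.24% = 8.38%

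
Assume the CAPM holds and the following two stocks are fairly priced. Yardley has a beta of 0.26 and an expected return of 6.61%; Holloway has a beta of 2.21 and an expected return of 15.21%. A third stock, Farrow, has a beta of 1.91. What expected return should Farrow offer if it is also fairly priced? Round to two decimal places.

13.89%

MRP (SML slope) = (15.21% − 6.61%) / (2.21 − 0.26) = 8.60% / 1.95 = 4.4103%
R_f (intercept) = 6.61% − 0.26 × 4.4103% = 5.4633%
E(R_Farrow) = R_f + β × MRP = 5.4633% + 1.91 × 4.4103% = 13.89%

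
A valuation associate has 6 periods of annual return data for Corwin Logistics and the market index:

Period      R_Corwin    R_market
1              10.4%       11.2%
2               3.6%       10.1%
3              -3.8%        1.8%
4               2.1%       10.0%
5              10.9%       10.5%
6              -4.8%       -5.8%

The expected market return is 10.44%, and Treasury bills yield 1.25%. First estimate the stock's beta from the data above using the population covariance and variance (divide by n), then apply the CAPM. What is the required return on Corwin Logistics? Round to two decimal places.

8.77%

Mean R_i = (10.4 + 3.6 − 3.8 + 2.1 + 10.9 − 4.8) / 6 = 3.0667%
Mean R_m = (11.2 + 10.1 + 1.8 + 10.0 + 10.5 − 5.8) / 6 = 6.3000%
Σ(R_i − R̄_i)(R_m − R̄_m) = 193.3700  ⇒  Cov = 193.3700 / 6 = 32.2283
Σ(R_m − R̄_m)² = 236.4400  ⇒  Var(R_m) = 236.4400 / 6 = 39.4067
β = Cov / Var(R_m) = 32.2283 / 39.4067 = 0.8178
MRP = 10.44% − 1.25% = 9.19%
E(R) = R_f + β × MRP = 1.25% + 0.8178 × 9.19% = 8.77%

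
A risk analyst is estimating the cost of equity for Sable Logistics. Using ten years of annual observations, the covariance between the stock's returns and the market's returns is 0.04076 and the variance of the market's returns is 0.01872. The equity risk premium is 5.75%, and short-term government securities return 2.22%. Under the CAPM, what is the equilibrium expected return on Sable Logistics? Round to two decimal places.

β = Cov(R_i, R_m) / Var(R_m) = 0.04076 / 0.01872 = 2.1774
E(R) = R_f + β × MRP = 2.22% + 2.1774 × 5.75% = 14.74%

14.74%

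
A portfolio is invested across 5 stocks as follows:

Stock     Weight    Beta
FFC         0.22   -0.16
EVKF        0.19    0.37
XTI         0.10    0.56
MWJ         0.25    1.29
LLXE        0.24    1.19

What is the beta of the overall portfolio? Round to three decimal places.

0.699

β_P = Σ w_i β_i = 0.22×-0.16 + 0.19×0.37 + 0.10×0.56 + 0.25×1.29 + 0.24×1.19 = 0.6992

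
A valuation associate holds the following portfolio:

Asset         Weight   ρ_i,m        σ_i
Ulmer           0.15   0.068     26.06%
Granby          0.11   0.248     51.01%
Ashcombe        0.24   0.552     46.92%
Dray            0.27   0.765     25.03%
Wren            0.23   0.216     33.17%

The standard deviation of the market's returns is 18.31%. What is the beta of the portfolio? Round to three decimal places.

0.802

β_Ulmer = 0.068 × 26.06% / 18.31% = 0.0968
β_Granby = 0.248 × 51.01% / 18.31% = 0.6909
β_Ashcombe = 0.552 × 46.92% / 18.31% = 1.4145
β_Dray = 0.765 × 25.03% / 18.31% = 1.0458
β_Wren = 0.216 × 33.17% / 18.31% = 0.3913
β_P = Σ w_i β_i = 0.15×0.0968 + 0.11×0.6909 + 0.24×1.4145 + 0.27×1.0458 + 0.23×0.3913 = 0.8024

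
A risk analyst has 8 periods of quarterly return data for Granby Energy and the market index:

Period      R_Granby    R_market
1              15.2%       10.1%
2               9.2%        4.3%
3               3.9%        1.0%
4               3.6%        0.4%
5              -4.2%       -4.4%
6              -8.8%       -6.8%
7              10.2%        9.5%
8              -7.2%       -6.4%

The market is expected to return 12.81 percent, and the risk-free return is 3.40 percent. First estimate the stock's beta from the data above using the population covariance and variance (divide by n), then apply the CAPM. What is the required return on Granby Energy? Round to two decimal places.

15.46%

Mean R_i = (15.2 + 9.2 + 3.9 + 3.6 − 4.2 − 8.8 + 10.2 − 7.2) / 8 = 2.7375%
Mean R_m = (10.1 + 4.3 + 1.0 + 0.4 − 4.4 − 6.8 + 9.5 − 6.4) / 8 = 0.9625%
Σ(R_i − R̄_i)(R_m − R̄_m) = 398.6413  ⇒  Cov = 398.6413 / 8 = 49.8302
Σ(R_m − R̄_m)² = 311.0588  ⇒  Var(R_m) = 311.0588 / 8 = 38.8824
β = Cov / Var(R_m) = 49.8302 / 38.8824 = 1.2816
MRP = 12.81% − 3.40% = 9.41%
E(R) = R_f + β × MRP = 3.40% + 1.2816 × 9.41% = 15.46%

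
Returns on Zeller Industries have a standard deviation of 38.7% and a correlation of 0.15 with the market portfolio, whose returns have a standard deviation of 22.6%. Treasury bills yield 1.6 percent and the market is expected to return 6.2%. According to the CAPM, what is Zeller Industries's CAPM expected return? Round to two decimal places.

β = ρ × σ_i / σ_m = 0.15 × 38.7% / 22.6% = 0.2569
MRP = 6.2% − 1.6% = 4.60%
E(R) = 1.6% + 0.2569 × 4.6% = 2.78%

2.78%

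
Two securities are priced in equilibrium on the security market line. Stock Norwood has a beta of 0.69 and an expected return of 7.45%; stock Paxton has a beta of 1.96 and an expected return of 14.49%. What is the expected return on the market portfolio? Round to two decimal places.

9.17%

Both satisfy E(R) = R_f + β·MRP, so the slope of the SML is
MRP = (14.49% − 7.45%) / (1.96 − 0.69) = 7.04% / 1.27 = 5.5433%
R_f = E(R_Norwood) − β_Norwood·MRP = 7.45% − 0.69 × 5.5433% = 3.6251%
E(R_m) = R_f + MRP = 3.6251% + 5.5433% = 9.17%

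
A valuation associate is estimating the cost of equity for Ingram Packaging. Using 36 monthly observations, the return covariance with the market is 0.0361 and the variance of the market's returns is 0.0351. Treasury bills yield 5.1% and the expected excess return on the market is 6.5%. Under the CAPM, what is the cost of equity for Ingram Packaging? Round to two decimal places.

11.79%

β = Cov(R_i, R_m) / Var(R_m) = 0.0361 / 0.0351 = 1.0285
E(R) = R_f + β × MRP = 5.1% + 1.0285 × 6.5% = 11.79%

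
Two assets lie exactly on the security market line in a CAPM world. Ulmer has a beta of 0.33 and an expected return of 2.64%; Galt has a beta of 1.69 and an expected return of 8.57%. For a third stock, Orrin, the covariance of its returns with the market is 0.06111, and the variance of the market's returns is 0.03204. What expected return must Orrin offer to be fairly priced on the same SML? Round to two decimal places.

MRP = (8.57% − 2.64%) / (1.69 − 0.33) = 4.3603%
R_f = 2.64% − 0.33 × 4.3603% = 1.2011%
β_Orrin = Cov / Var(R_m) = 0.06111 / 0.03204 = 1.9073
E(R_Orrin) = R_f + β × MRP = 1.2011% + 1.9073 × 4.3603% = 9.52%

9.52%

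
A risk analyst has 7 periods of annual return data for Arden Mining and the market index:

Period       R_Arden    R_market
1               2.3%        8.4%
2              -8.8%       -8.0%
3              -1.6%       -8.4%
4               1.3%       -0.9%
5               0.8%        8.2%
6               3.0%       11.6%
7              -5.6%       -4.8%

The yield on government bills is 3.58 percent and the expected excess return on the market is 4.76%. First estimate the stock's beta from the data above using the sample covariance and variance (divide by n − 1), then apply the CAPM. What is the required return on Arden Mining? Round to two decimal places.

5.57%

Mean R_i = (2.3 − 8.8 − 1.6 + 1.3 + 0.8 + 3.0 − 5.6) / 7 = -1.2286%
Mean R_m = (8.4 − 8.0 − 8.4 − 0.9 + 8.2 + 11.6 − 4.8) / 7 = 0.8714%
Σ(R_i − R̄_i)(R_m − R̄_m) = 177.7243  ⇒  Cov = 177.7243 / 6 = 29.6207
Σ(R_m − R̄_m)² = 425.4543  ⇒  Var(R_m) = 425.4543 / 6 = 70.9091
β = Cov / Var(R_m) = 29.6207 / 70.9091 = 0.4177
E(R) = R_f + β × MRP = 3.58% + 0.4177 × 4.76% = 5.57%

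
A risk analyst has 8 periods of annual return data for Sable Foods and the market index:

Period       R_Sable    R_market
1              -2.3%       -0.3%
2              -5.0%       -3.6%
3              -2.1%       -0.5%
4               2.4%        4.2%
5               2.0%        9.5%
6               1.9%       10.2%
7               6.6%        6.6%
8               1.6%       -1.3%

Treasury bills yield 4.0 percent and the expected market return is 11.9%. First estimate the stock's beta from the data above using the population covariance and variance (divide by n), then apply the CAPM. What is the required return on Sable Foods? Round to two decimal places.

7.83%

Mean R_i = (-2.3 − 5.0 − 2.1 + 2.4 + 2.0 + 1.9 + 6.6 + 1.6) / 8 = 0.6375%
Mean R_m = (-0.3 − 3.6 − 0.5 + 4.2 + 9.5 + 10.2 + 6.6 − 1.3) / 8 = 3.1000%
Σ(R_i − R̄_i)(R_m − R̄_m) = 93.8700  ⇒  Cov = 93.8700 / 8 = 11.7338
Σ(R_m − R̄_m)² = 193.6000  ⇒  Var(R_m) = 193.6000 / 8 = 24.2000
β = Cov / Var(R_m) = 11.7338 / 24.2000 = 0.4849
MRP = 11.9% − 4.0% = 7.90%
E(R) = R_f + β × MRP = 4.0% + 0.4849 × 7.9% = 7.83%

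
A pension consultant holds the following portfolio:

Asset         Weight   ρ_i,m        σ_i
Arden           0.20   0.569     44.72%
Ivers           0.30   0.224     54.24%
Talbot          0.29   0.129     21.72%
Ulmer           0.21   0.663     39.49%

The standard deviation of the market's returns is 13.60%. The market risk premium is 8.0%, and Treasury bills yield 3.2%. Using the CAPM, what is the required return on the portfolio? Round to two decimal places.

12.05%

β_Arden = 0.569 × 44.72% / 13.60% = 1.8710
β_Ivers = 0.224 × 54.24% / 13.60% = 0.8934
β_Talbot = 0.129 × 21.72% / 13.60% = 0.2060
β_Ulmer = 0.663 × 39.49% / 13.60% = 1.9251
β_P = Σ w_i β_i = 0.20×1.8710 + 0.30×0.8934 + 0.29×0.2060 + 0.21×1.9251 = 1.1062
E(R_P) = R_f + β_P × MRP = 3.2% + 1.1062 × 8.0% = 12.05%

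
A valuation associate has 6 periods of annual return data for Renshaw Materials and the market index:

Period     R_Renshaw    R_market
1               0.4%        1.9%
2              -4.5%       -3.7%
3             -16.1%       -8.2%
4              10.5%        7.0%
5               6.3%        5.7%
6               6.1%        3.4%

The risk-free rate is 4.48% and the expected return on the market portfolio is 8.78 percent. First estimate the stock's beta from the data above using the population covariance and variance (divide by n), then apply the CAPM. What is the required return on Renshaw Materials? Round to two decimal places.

Mean R_i = (0.4 − 4.5 − 16.1 + 10.5 + 6.3 + 6.1) / 6 = 0.4500%
Mean R_m = (1.9 − 3.7 − 8.2 + 7.0 + 5.7 + 3.4) / 6 = 1.0167%
Σ(R_i − R̄_i)(R_m − R̄_m) = 276.8350  ⇒  Cov = 276.8350 / 6 = 46.1392
Σ(R_m − R̄_m)² = 171.3883  ⇒  Var(R_m) = 171.3883 / 6 = 28.5647
β = Cov / Var(R_m) = 46.1392 / 28.5647 = 1.6153
MRP = 8.78% − 4.48% = 4.30%
E(R) = R_f + β × MRP = 4.48% + 1.6153 × 4.30% = 11.43%

11.43%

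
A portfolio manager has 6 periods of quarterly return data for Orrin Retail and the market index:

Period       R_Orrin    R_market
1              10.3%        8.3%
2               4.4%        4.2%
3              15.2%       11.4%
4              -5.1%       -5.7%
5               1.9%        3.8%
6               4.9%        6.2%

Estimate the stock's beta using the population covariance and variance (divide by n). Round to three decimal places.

1.154

Mean R_i = (10.3 + 4.4 + 15.2 − 5.1 + 1.9 + 4.9) / 6 = 5.2667%
Mean R_m = (8.3 + 4.2 + 11.4 − 5.7 + 3.8 + 6.2) / 6 = 4.7000%
Σ(R_i − R̄_i)(R_m − R̄_m) = 195.4000  ⇒  Cov = 195.4000 / 6 = 32.5667
Σ(R_m − R̄_m)² = 169.3200  ⇒  Var(R_m) = 169.3200 / 6 = 28.2200
β = Cov / Var(R_m) = 32.5667 / 28.2200 = 1.1540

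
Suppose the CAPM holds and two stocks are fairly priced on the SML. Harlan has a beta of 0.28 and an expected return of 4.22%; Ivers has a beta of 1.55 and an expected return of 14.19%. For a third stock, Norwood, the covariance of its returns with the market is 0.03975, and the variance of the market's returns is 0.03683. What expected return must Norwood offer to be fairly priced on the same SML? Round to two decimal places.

10.49%

MRP = (14.19% − 4.22%) / (1.55 − 0.28) = 7.8504%
R_f = 4.22% − 0.28 × 7.8504% = 2.0219%
β_Norwood = Cov / Var(R_m) = 0.03975 / 0.03683 = 1.0793
E(R_Norwood) = R_f + β × MRP = 2.0219% + 1.0793 × 7.8504% = 10.49%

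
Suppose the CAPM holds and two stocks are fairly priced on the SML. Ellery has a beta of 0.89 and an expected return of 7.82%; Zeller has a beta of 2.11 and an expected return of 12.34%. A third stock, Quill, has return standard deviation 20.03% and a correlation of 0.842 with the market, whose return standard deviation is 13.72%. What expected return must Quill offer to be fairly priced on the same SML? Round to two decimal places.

9.08%

MRP = (12.34% − 7.82%) / (2.11 − 0.89) = 3.7049%
R_f = 7.82% − 0.89 × 3.7049% = 4.5226%
β_Quill = ρ·σ_i/σ_m = 0.842 × 20.03 / 13.72 = 1.2292
E(R_Quill) = R_f + β × MRP = 4.5226% + 1.2292 × 3.7049% = 9.08%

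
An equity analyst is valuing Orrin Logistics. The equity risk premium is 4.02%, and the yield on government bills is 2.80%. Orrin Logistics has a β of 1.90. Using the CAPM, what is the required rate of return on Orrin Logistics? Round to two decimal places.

E(R) = R_f + β × MRP = 2.80% + 1.90 × 4.02% = 10.44%

10.44%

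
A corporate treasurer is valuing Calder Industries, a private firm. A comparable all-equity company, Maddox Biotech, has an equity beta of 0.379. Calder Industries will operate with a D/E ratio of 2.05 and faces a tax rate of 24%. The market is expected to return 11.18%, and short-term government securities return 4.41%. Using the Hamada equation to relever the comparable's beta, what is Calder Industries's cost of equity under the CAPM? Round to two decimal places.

β_L = β_U × [1 + (1 − t)(D/E)] = 0.379 × [1 + (1 − 0.24) × 2.05]
    = 0.379 × [1 + 0.76 × 2.05] = 0.379 × 2.5580 = 0.9695
MRP = 11.18% − 4.41% = 6.77%
E(R) = R_f + β_L × MRP = 4.41% + 0.9695 × 6.77% = 10.97%

10.97%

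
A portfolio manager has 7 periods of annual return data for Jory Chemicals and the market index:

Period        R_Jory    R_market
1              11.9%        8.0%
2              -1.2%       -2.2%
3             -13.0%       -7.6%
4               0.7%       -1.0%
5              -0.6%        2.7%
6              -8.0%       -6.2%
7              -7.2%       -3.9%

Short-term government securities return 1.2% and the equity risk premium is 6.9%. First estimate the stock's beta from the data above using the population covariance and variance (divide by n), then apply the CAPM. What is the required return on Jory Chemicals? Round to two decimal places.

11.00%

Mean R_i = (11.9 − 1.2 − 13.0 + 0.7 − 0.6 − 8.0 − 7.2) / 7 = -2.4857%
Mean R_m = (8.0 − 2.2 − 7.6 − 1.0 + 2.7 − 6.2 − 3.9) / 7 = -1.4571%
Σ(R_i − R̄_i)(R_m − R̄_m) = 246.6457  ⇒  Cov = 246.6457 / 7 = 35.2351
Σ(R_m − R̄_m)² = 173.6771  ⇒  Var(R_m) = 173.6771 / 7 = 24.8110
β = Cov / Var(R_m) = 35.2351 / 24.8110 = 1.4201
E(R) = R_f + β × MRP = 1.2% + 1.4201 × 6.9% = 11.00%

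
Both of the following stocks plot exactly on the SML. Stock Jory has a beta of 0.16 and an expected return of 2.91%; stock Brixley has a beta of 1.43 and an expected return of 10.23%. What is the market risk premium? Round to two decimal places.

Both satisfy E(R) = R_f + β·MRP, so the slope of the SML is
MRP = (10.23% − 2.91%) / (1.43 − 0.16) = 7.32% / 1.27 = 5.7638%

5.76%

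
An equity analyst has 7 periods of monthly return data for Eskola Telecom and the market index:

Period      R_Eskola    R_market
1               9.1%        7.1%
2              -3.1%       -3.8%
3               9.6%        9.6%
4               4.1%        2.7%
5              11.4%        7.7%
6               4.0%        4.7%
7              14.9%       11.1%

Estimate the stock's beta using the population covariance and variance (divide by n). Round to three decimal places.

1.145

Mean R_i = (9.1 − 3.1 + 9.6 + 4.1 + 11.4 + 4.0 + 14.9) / 7 = 7.1429%
Mean R_m = (7.1 − 3.8 + 9.6 + 2.7 + 7.7 + 4.7 + 11.1) / 7 = 5.5857%
Σ(R_i − R̄_i)(R_m − R̄_m) = 172.3043  ⇒  Cov = 172.3043 / 7 = 24.6149
Σ(R_m − R̄_m)² = 150.4886  ⇒  Var(R_m) = 150.4886 / 7 = 21.4984
β = Cov / Var(R_m) = 24.6149 / 21.4984 = 1.1450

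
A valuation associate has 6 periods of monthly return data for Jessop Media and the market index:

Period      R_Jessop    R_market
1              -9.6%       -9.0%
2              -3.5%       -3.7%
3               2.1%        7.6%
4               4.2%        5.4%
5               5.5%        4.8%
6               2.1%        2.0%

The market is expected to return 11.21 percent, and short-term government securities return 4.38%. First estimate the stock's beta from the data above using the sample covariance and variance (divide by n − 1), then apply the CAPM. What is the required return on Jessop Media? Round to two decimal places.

10.10%

Mean R_i = (-9.6 − 3.5 + 2.1 + 4.2 + 5.5 + 2.1) / 6 = 0.1333%
Mean R_m = (-9.0 − 3.7 + 7.6 + 5.4 + 4.8 + 2.0) / 6 = 1.1833%
Σ(R_i − R̄_i)(R_m − R̄_m) = 167.6433  ⇒  Cov = 167.6433 / 5 = 33.5287
Σ(R_m − R̄_m)² = 200.2483  ⇒  Var(R_m) = 200.2483 / 5 = 40.0497
β = Cov / Var(R_m) = 33.5287 / 40.0497 = 0.8372
MRP = 11.21% − 4.38% = 6.83%
E(R) = R_f + β × MRP = 4.38% + 0.8372 × 6.83% = 10.10%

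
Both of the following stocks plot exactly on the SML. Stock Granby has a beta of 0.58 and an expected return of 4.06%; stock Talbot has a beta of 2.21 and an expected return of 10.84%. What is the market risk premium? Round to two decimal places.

4.16%

Both satisfy E(R) = R_f + β·MRP, so the slope of the SML is
MRP = (10.84% − 4.06%) / (2.21 − 0.58) = 6.78% / 1.63 = 4.1595%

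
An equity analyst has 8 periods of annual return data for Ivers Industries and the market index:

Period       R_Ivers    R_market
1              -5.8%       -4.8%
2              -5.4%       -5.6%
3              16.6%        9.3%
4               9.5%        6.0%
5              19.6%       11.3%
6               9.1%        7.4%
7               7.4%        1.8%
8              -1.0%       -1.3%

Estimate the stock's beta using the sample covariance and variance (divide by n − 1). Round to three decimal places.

Mean R_i = (-5.8 − 5.4 + 16.6 + 9.5 + 19.6 + 9.1 + 7.4 − 1.0) / 8 = 6.2500%
Mean R_m = (-4.8 − 5.6 + 9.3 + 6.0 + 11.3 + 7.4 + 1.8 − 1.3) / 8 = 3.0125%
Σ(R_i − R̄_i)(R_m − R̄_m) = 422.2750  ⇒  Cov = 422.2750 / 7 = 60.3250
Σ(R_m − R̄_m)² = 291.6688  ⇒  Var(R_m) = 291.6688 / 7 = 41.6670
β = Cov / Var(R_m) = 60.3250 / 41.6670 = 1.4478

1.448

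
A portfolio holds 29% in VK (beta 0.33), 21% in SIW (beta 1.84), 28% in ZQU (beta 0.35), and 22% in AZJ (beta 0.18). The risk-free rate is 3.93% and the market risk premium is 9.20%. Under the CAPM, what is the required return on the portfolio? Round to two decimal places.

β_P = Σ w_i β_i = 0.29×0.33 + 0.21×1.84 + 0.28×0.35 + 0.22×0.18 = 0.6197
E(R_P) = R_f + β_P × MRP = 3.93% + 0.6197 × 9.20% = 9.63%

9.63%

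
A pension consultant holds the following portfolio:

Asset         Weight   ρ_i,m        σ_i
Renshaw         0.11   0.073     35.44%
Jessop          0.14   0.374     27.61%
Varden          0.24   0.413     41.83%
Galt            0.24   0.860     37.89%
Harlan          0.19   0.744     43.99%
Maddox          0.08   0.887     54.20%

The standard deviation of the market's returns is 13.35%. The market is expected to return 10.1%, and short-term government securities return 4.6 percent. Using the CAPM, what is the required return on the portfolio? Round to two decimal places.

14.39%

β_Renshaw = 0.073 × 35.44% / 13.35% = 0.1938
β_Jessop = 0.374 × 27.61% / 13.35% = 0.7735
β_Varden = 0.413 × 41.83% / 13.35% = 1.2941
β_Galt = 0.860 × 37.89% / 13.35% = 2.4409
β_Harlan = 0.744 × 43.99% / 13.35% = 2.4516
β_Maddox = 0.887 × 54.20% / 13.35% = 3.6012
β_P = Σ w_i β_i = 0.11×0.1938 + 0.14×0.7735 + 0.24×1.2941 + 0.24×2.4409 + 0.19×2.4516 + 0.08×3.6012 = 1.7799
MRP = 10.1% − 4.6% = 5.50%
E(R_P) = R_f + β_P × MRP = 4.6% + 1.7799 × 5.5% = 14.39%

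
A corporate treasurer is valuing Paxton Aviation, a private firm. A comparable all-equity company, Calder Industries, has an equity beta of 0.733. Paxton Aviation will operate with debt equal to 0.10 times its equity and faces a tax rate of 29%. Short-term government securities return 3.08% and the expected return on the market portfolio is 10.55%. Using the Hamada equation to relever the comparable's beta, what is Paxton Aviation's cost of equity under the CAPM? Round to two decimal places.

β_L = β_U × [1 + (1 − t)(D/E)] = 0.733 × [1 + (1 − 0.29) × 0.10]
    = 0.733 × [1 + 0.71 × 0.10] = 0.733 × 1.0710 = 0.7850
MRP = 10.55% − 3.08% = 7.47%
E(R) = R_f + β_L × MRP = 3.08% + 0.7850 × 7.47% = 8.94%

8.94%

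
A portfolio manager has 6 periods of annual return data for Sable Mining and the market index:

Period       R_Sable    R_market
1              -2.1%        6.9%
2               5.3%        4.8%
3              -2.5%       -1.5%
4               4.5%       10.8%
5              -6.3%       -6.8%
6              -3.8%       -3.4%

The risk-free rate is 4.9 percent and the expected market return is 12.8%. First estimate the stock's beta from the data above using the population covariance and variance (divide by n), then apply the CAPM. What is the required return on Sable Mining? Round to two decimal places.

Mean R_i = (-2.1 + 5.3 − 2.5 + 4.5 − 6.3 − 3.8) / 6 = -0.8167%
Mean R_m = (6.9 + 4.8 − 1.5 + 10.8 − 6.8 − 3.4) / 6 = 1.8000%
Σ(R_i − R̄_i)(R_m − R̄_m) = 127.8800  ⇒  Cov = 127.8800 / 6 = 21.3133
Σ(R_m − R̄_m)² = 227.9000  ⇒  Var(R_m) = 227.9000 / 6 = 37.9833
β = Cov / Var(R_m) = 21.3133 / 37.9833 = 0.5611
MRP = 12.8% − 4.9% = 7.90%
E(R) = R_f + β × MRP = 4.9% + 0.5611 × 7.9% = 9.33%

9.33%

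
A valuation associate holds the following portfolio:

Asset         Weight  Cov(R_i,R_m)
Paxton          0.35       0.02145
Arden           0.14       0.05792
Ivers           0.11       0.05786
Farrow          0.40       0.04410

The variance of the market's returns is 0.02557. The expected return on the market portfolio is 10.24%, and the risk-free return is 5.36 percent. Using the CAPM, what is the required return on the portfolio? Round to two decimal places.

12.92%

β_Paxton = 0.02145 / 0.02557 = 0.8389
β_Arden = 0.05792 / 0.02557 = 2.2652
β_Ivers = 0.05786 / 0.02557 = 2.2628
β_Farrow = 0.04410 / 0.02557 = 1.7247
β_P = Σ w_i β_i = 0.35×0.8389 + 0.14×2.2652 + 0.11×2.2628 + 0.40×1.7247 = 1.5495
MRP = 10.24% − 5.36% = 4.88%
E(R_P) = R_f + β_P × MRP = 5.36% + 1.5495 × 4.88% = 12.92%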